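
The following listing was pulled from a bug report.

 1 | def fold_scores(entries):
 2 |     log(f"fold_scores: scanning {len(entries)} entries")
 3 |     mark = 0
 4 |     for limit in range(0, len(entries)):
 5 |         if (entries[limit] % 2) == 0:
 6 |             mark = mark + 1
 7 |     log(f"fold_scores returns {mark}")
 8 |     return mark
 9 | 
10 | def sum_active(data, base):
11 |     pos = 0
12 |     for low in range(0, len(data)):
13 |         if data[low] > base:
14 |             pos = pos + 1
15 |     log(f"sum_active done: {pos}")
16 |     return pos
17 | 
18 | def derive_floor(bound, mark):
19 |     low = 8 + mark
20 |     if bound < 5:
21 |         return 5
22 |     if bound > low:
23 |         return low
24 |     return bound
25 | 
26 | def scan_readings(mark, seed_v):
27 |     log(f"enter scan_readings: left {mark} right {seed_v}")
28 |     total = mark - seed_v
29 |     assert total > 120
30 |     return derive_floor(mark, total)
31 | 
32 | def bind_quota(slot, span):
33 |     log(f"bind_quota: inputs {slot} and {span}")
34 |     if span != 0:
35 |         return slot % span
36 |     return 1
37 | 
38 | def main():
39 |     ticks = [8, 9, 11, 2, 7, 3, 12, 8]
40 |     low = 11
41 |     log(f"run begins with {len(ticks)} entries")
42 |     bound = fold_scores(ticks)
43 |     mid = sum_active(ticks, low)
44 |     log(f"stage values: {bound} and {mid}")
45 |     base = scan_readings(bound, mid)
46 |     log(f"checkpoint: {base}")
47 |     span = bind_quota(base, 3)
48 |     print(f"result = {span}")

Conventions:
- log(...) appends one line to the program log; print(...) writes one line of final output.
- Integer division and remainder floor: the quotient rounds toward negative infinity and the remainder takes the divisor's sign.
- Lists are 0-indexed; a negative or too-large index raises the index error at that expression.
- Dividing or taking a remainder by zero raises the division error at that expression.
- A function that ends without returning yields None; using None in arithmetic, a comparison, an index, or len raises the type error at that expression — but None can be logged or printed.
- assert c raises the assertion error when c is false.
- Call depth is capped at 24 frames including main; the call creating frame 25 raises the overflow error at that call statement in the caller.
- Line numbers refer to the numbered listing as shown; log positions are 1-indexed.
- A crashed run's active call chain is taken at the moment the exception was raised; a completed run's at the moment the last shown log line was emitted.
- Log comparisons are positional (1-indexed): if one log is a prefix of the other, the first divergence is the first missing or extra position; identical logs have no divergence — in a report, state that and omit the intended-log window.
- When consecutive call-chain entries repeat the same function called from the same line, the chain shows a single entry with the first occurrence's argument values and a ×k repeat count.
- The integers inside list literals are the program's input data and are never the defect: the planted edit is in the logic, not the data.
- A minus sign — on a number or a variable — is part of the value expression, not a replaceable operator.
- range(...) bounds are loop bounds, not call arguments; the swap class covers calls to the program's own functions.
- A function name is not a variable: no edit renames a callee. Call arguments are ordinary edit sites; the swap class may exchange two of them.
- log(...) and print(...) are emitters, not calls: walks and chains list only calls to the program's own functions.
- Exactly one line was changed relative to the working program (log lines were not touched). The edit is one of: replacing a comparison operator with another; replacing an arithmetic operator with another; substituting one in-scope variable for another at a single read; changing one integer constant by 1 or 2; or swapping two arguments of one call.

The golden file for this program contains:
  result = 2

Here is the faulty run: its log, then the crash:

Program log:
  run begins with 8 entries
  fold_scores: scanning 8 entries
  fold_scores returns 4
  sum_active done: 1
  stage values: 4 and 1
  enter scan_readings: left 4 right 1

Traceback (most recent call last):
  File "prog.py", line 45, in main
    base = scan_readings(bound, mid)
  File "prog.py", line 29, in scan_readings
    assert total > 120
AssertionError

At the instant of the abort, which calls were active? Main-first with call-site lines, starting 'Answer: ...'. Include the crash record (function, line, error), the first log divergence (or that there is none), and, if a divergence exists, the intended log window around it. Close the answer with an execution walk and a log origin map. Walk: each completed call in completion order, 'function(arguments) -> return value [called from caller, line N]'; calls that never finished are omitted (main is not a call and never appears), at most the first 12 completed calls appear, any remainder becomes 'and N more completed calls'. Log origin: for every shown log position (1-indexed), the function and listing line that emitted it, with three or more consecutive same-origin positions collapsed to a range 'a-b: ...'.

Answer: main -> scan_readings (called at line 45).
Key fact: The log ends early — 6 lines, where the working version next logs 'checkpoint: 5'.
Crash: scan_readings, line 29, AssertionError.
First divergence: position 7 — after 6 matching lines the faulty run goes silent; intended next line 'checkpoint: 5'.
Intended log window:
  5: stage values: 4 and 1
  6: enter scan_readings: left 4 right 1
  7: checkpoint: 5
  8: bind_quota: inputs 5 and 3
Execution walk:
  fold_scores([8, 9, 11, 2, 7, 3, 12, 8]) -> 4  [called from main, line 42]
  sum_active([8, 9, 11, 2, 7, 3, 12, 8], 11) -> 1  [called from main, line 43]
Log line origins:
  1: logged in main at line 41
  2: logged in fold_scores at line 2
  3: logged in fold_scores at line 7
  4: logged in sum_active at line 15
  5: logged in main at line 44
  6: logged in scan_readings at line 27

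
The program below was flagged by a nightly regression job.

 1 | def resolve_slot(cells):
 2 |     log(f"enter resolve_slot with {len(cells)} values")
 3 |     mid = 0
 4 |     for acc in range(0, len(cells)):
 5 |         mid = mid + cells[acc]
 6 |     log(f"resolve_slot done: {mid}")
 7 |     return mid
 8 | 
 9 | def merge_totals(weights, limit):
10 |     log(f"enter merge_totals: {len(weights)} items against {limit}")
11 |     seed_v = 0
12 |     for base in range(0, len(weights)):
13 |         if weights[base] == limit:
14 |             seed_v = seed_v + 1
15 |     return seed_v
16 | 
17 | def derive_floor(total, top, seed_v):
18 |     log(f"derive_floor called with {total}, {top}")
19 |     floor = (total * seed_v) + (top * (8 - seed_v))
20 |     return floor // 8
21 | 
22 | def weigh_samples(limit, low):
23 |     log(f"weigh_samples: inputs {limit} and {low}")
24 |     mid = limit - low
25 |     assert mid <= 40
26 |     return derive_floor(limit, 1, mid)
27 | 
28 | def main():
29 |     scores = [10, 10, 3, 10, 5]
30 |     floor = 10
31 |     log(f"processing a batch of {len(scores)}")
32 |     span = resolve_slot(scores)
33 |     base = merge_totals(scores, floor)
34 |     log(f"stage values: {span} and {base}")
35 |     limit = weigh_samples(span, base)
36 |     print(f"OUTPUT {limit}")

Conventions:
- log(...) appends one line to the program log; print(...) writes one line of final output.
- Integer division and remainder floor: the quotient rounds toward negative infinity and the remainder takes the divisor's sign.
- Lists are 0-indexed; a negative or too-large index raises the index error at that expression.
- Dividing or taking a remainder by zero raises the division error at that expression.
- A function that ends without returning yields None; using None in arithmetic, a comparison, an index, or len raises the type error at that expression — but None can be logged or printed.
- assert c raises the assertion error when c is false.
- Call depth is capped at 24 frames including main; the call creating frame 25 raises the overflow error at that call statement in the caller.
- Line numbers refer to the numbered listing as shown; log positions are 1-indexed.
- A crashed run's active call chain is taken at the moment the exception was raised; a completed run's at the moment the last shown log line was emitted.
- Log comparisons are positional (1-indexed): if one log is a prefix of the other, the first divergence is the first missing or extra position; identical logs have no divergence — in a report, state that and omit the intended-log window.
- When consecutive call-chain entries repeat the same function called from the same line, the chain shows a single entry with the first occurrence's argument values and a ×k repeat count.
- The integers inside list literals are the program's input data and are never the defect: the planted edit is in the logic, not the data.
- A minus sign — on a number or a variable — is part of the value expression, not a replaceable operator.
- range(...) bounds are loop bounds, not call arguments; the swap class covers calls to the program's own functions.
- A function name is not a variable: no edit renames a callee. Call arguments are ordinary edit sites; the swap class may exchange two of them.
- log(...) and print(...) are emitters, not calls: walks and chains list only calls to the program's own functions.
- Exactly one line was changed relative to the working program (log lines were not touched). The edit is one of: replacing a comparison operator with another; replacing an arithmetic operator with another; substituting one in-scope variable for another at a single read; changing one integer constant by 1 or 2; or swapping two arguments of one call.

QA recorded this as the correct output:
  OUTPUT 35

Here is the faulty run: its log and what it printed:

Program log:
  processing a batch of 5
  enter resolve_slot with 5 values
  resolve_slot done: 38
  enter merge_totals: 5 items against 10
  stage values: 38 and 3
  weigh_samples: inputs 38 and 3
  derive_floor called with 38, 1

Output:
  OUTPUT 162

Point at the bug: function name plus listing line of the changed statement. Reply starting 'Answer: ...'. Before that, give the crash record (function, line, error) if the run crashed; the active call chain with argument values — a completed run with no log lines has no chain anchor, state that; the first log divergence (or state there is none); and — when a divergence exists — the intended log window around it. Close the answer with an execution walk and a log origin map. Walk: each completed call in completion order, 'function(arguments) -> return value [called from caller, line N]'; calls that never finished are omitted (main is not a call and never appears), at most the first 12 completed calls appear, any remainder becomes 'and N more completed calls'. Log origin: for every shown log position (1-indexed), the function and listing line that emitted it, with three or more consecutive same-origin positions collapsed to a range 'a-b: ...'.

Answer: the defect is in weigh_samples at line 26.
The tell: The log first diverges at position 7: the faulty run prints 'derive_floor called with 38, 1' where the working version prints 'derive_floor called with 38, 35'.
Call chain: main -> weigh_samples(38, 3) (called at line 35) -> derive_floor(38, 1, 35) (called at line 26).
First divergence: position 7 — the shown line 'derive_floor called with 38, 1' should read 'derive_floor called with 38, 35'.
Intended log window:
  5: stage values: 38 and 3
  6: weigh_samples: inputs 38 and 3
  7: derive_floor called with 38, 35
Execution walk:
  resolve_slot([10, 10, 3, 10, 5]) -> 38  [called from main, line 32]
  merge_totals([10, 10, 3, 10, 5], 10) -> 3  [called from main, line 33]
  derive_floor(38, 1, 35) -> 162  [called from weigh_samples, line 26]
  weigh_samples(38, 3) -> 162  [called from main, line 35]
Origin of each log line:
  1: emitted by main (line 31)
  2: emitted by resolve_slot (line 2)
  3: emitted by resolve_slot (line 6)
  4: emitted by merge_totals (line 10)
  5: emitted by main (line 34)
  6: emitted by weigh_samples (line 23)
  7: emitted by derive_floor (line 18)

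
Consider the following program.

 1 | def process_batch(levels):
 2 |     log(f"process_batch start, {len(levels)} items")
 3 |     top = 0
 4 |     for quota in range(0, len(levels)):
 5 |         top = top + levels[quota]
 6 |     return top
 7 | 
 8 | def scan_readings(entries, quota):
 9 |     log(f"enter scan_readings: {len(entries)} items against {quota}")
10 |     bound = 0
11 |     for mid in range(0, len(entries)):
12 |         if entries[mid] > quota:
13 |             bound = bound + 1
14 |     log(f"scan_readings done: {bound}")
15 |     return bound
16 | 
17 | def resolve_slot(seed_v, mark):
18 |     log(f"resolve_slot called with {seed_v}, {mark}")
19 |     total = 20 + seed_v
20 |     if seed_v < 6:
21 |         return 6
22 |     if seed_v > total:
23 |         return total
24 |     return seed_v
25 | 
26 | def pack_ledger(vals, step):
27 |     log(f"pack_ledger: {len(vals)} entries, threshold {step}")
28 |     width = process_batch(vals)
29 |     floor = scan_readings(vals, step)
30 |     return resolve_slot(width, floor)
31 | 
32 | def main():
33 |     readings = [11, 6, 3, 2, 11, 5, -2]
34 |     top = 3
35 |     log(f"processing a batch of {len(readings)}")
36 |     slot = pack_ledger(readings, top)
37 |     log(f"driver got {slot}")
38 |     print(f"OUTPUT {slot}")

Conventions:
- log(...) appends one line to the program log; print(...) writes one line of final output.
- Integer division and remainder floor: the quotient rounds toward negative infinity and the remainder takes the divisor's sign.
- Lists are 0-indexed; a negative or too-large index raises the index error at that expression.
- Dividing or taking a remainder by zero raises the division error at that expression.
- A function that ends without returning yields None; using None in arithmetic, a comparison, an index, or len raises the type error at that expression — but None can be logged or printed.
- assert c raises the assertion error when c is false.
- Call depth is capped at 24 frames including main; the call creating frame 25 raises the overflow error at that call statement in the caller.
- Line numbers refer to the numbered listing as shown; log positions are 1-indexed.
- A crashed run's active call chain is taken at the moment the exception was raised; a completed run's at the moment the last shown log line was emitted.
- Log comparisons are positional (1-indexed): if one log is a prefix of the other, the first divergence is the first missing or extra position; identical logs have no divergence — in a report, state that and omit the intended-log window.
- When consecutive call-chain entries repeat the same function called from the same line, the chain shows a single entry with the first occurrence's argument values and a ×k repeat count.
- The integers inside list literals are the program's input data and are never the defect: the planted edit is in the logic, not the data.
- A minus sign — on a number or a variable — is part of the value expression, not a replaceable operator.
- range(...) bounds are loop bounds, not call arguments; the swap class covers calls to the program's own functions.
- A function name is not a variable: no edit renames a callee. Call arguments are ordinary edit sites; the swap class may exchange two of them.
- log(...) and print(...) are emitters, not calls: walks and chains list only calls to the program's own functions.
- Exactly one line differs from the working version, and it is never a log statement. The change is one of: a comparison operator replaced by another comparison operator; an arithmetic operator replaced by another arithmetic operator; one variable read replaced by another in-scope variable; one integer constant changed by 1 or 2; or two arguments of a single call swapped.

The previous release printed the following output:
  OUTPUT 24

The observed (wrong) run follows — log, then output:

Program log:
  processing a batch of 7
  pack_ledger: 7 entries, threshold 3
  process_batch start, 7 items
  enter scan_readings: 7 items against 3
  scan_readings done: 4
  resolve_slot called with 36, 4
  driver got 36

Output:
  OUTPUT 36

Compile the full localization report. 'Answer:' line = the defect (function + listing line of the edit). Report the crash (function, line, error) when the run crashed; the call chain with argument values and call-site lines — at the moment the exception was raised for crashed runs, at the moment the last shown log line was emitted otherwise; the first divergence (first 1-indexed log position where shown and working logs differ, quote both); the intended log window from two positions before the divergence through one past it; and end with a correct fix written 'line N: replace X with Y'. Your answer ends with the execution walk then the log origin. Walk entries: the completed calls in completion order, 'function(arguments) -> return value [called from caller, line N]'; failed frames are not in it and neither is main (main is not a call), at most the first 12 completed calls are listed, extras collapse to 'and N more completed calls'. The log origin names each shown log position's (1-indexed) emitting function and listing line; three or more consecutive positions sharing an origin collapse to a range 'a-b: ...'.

Answer: the defect is in resolve_slot at line 19.
Key fact: The log first diverges at position 7: the faulty run prints 'driver got 36' where the working version prints 'driver got 24'.
Call chain: main.
First divergence: position 7; shown 'driver got 36' vs intended 'driver got 24'.
Intended log window:
  5: scan_readings done: 4
  6: resolve_slot called with 36, 4
  7: driver got 24
Execution walk:
  process_batch([11, 6, 3, 2, 11, 5, -2]) -> 36  [called from pack_ledger, line 28]
  scan_readings([11, 6, 3, 2, 11, 5, -2], 3) -> 4  [called from pack_ledger, line 29]
  resolve_slot(36, 4) -> 36  [called from pack_ledger, line 30]
  pack_ledger([11, 6, 3, 2, 11, 5, -2], 3) -> 36  [called from main, line 36]
Log origin:
  1 — main, line 35
  2 — pack_ledger, line 27
  3 — process_batch, line 2
  4 — scan_readings, line 9
  5 — scan_readings, line 14
  6 — resolve_slot, line 18
  7 — main, line 37
A correct fix: line 19: replace `seed_v` with `mark`.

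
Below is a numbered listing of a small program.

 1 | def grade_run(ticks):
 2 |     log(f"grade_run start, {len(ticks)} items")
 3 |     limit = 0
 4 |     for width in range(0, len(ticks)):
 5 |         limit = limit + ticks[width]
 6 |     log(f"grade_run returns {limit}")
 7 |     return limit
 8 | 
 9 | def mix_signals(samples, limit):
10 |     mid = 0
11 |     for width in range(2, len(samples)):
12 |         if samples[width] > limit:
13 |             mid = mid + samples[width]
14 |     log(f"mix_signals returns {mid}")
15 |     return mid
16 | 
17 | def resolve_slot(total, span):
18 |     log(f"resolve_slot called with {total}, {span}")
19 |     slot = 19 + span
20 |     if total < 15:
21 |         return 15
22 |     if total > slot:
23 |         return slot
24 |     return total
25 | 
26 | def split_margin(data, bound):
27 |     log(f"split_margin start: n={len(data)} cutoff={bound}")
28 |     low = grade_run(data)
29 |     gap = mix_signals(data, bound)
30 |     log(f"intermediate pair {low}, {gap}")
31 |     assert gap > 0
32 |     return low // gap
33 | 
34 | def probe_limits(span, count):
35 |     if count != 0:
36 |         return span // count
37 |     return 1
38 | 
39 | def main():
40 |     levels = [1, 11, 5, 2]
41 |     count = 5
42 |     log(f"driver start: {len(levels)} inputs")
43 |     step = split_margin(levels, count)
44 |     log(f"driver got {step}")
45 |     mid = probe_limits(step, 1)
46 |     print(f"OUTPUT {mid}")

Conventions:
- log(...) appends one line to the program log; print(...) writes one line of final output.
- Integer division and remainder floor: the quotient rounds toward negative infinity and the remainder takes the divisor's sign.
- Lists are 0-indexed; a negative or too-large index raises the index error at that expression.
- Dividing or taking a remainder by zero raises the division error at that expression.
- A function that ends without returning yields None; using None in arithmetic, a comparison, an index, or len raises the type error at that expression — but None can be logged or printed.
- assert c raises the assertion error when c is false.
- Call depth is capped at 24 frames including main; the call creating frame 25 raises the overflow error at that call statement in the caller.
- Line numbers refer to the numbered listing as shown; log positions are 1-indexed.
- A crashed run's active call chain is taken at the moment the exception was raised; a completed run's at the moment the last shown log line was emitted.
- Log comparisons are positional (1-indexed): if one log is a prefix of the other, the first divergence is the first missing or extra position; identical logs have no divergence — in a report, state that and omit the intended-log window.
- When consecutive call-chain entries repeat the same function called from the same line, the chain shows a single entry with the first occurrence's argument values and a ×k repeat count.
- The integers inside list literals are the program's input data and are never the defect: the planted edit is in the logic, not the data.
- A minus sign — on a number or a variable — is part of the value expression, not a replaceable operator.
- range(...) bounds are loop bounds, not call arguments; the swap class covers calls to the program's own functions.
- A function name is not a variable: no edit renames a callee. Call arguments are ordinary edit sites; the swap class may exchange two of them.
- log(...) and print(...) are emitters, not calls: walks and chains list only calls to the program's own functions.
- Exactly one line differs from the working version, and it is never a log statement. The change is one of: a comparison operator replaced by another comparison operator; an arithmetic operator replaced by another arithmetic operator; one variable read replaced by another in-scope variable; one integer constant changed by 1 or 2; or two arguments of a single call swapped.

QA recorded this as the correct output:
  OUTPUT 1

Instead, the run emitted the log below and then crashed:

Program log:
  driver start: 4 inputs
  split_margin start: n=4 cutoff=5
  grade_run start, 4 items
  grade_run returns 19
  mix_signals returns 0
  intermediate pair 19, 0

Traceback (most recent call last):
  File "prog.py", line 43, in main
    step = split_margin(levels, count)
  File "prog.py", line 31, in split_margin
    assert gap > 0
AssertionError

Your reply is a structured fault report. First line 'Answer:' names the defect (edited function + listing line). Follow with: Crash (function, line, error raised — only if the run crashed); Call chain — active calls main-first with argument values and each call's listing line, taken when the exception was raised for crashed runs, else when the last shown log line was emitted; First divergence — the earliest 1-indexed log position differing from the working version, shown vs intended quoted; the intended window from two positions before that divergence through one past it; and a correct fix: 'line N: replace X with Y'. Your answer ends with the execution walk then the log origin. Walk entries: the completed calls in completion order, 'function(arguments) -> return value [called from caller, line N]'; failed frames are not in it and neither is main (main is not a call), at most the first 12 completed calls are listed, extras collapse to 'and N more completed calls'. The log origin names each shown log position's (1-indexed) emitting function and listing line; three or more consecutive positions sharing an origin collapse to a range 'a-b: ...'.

Answer: the defect is in mix_signals at line 11.
The tell: The earliest visible damage is log position 5 — 'mix_signals returns 0' rather than the intended 'mix_signals returns 11'.
Crash: split_margin, line 31, AssertionError.
Call chain: main -> split_margin([1, 11, 5, 2], 5) (called at line 43).
First divergence: position 5 — the shown line 'mix_signals returns 0' should read 'mix_signals returns 11'.
Intended log window:
  3: grade_run start, 4 items
  4: grade_run returns 19
  5: mix_signals returns 11
  6: intermediate pair 19, 11
Execution walk:
  grade_run([1, 11, 5, 2]) -> 19  [called from split_margin, line 28]
  mix_signals([1, 11, 5, 2], 5) -> 0  [called from split_margin, line 29]
Log line origins:
  1: logged in main at line 42
  2: logged in split_margin at line 27
  3: logged in grade_run at line 2
  4: logged in grade_run at line 6
  5: logged in mix_signals at line 14
  6: logged in split_margin at line 30
A correct fix: line 11: replace `2` with `0`.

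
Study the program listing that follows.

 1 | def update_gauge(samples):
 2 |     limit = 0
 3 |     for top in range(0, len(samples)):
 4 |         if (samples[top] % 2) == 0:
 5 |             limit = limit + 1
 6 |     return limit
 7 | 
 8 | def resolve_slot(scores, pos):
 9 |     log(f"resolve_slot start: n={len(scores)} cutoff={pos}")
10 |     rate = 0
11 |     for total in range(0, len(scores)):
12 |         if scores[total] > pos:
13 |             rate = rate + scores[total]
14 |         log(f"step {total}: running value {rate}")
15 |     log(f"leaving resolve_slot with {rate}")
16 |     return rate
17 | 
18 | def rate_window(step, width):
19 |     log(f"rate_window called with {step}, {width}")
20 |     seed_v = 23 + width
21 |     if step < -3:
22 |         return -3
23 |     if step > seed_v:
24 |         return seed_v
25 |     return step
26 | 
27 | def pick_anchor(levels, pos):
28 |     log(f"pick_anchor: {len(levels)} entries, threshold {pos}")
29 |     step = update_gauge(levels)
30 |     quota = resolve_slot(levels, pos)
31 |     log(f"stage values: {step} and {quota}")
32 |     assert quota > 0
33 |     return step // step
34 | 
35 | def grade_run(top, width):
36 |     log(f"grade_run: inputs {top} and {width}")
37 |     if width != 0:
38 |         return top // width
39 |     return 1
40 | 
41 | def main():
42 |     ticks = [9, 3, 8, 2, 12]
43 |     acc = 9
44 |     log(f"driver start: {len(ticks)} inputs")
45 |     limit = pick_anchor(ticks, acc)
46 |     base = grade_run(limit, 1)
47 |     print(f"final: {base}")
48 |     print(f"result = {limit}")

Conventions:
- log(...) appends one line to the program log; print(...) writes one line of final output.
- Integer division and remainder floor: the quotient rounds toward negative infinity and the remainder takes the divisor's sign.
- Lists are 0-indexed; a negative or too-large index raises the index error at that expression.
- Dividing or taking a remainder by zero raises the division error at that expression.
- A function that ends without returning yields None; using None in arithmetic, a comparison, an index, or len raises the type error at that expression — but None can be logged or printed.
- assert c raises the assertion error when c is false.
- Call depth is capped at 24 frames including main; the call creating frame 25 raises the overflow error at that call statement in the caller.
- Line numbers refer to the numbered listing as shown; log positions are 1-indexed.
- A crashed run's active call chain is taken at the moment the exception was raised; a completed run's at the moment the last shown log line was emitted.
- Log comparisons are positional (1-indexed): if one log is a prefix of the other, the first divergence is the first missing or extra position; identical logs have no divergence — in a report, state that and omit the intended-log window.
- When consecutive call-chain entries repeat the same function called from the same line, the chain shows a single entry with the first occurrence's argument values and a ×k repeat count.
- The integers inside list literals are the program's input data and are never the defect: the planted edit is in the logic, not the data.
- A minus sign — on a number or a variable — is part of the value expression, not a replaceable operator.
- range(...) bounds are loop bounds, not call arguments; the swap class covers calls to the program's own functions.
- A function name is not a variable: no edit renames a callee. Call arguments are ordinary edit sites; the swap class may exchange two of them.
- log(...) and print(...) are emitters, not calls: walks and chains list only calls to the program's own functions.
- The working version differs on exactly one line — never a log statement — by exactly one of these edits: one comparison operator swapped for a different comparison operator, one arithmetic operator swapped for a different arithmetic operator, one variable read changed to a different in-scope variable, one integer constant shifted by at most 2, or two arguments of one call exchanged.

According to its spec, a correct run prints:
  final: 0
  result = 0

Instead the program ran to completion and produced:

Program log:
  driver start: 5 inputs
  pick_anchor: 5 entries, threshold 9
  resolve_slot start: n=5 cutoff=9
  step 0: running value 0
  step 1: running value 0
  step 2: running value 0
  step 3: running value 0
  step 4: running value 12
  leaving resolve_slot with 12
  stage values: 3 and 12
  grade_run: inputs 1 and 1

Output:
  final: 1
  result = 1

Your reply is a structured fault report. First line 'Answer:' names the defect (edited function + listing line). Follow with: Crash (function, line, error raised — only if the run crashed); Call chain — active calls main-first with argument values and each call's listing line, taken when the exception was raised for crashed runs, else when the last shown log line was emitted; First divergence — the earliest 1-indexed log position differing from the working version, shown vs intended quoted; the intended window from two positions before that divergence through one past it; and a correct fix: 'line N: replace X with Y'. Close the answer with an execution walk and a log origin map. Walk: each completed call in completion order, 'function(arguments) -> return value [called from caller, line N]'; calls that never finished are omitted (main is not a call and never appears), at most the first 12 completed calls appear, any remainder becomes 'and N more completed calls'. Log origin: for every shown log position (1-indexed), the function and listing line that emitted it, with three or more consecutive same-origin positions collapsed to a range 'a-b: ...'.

Answer: the defect is in pick_anchor at line 33.
Key observation: The earliest visible damage is log position 11 — 'grade_run: inputs 1 and 1' rather than the intended 'grade_run: inputs 0 and 1'.
Call chain: main -> grade_run(1, 1) (called at line 46).
First divergence: at position 11 the run shows 'grade_run: inputs 1 and 1' where the working version logs 'grade_run: inputs 0 and 1'.
Intended log window:
  9: leaving resolve_slot with 12
  10: stage values: 3 and 12
  11: grade_run: inputs 0 and 1
Execution walk:
  update_gauge([9, 3, 8, 2, 12]) -> 3  [called from pick_anchor, line 29]
  resolve_slot([9, 3, 8, 2, 12], 9) -> 12  [called from pick_anchor, line 30]
  pick_anchor([9, 3, 8, 2, 12], 9) -> 1  [called from main, line 45]
  grade_run(1, 1) -> 1  [called from main, line 46]
Log origin:
  1 — main, line 44
  2 — pick_anchor, line 28
  3 — resolve_slot, line 9
  4-8 — resolve_slot, line 14
  9 — resolve_slot, line 15
  10 — pick_anchor, line 31
  11 — grade_run, line 36
A correct fix: line 33: replace `step // step` with `step // quota`.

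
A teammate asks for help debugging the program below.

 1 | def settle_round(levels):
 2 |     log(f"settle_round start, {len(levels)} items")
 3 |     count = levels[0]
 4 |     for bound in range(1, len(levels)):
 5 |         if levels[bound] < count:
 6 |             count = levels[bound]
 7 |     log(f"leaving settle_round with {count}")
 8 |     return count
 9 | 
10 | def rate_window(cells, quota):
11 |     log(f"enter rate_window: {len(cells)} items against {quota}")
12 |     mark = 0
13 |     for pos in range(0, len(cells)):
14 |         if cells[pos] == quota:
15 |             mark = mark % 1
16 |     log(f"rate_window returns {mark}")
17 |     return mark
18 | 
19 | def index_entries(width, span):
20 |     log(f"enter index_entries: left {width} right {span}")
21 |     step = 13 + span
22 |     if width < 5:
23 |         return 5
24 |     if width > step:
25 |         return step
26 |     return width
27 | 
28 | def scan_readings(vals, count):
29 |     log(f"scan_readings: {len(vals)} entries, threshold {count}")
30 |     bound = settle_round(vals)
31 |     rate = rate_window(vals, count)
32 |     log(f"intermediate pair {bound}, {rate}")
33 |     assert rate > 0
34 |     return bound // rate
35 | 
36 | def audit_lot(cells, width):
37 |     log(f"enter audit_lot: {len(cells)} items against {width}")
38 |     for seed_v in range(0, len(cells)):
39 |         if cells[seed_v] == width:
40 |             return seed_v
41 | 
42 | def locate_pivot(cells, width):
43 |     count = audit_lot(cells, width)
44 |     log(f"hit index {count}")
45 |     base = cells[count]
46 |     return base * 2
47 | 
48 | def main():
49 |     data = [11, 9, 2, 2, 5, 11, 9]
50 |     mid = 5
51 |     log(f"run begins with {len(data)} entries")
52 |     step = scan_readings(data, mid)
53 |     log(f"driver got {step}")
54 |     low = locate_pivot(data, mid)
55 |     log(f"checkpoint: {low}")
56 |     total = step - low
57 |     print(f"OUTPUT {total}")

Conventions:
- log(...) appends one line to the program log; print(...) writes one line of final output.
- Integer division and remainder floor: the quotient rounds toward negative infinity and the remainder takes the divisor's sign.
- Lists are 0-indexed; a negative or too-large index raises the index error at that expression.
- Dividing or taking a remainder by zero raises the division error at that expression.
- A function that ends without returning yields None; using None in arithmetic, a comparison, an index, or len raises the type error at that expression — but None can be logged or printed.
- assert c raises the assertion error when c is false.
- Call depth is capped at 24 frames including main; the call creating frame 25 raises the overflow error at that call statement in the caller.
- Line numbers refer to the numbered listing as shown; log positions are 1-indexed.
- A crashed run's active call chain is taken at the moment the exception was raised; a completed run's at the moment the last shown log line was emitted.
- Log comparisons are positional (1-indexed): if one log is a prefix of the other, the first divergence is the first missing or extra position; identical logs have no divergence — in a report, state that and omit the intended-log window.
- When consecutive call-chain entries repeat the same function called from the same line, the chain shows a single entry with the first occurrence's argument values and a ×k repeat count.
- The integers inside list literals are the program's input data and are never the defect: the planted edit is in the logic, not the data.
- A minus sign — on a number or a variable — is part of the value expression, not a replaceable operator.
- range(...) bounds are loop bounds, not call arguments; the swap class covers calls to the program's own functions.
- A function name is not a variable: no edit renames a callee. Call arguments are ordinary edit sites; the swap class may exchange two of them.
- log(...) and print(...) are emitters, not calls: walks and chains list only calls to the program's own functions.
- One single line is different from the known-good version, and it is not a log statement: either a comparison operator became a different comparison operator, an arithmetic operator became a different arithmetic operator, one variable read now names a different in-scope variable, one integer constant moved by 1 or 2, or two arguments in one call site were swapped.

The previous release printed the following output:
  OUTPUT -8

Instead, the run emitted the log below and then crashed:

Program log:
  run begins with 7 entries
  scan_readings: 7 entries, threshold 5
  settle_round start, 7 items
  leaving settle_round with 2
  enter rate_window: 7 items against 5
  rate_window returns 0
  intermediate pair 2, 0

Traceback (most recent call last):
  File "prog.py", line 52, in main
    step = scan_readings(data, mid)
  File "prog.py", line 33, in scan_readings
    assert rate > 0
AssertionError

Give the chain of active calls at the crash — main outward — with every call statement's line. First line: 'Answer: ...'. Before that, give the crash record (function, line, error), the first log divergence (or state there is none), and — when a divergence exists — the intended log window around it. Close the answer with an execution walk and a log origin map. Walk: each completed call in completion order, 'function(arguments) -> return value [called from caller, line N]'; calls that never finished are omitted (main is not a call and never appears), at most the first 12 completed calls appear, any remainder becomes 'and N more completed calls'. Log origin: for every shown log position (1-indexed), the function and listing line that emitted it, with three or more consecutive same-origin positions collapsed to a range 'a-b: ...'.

Answer: main -> scan_readings (called at line 52).
The tell: Position 6 is the first bad log line: 'rate_window returns 0' should read 'rate_window returns 1'.
Crash: scan_readings, line 33, AssertionError.
First divergence: position 6; shown 'rate_window returns 0' vs intended 'rate_window returns 1'.
Intended log window:
  4: leaving settle_round with 2
  5: enter rate_window: 7 items against 5
  6: rate_window returns 1
  7: intermediate pair 2, 1
Execution walk:
  settle_round([11, 9, 2, 2, 5, 11, 9]) -> 2  [called from scan_readings, line 30]
  rate_window([11, 9, 2, 2, 5, 11, 9], 5) -> 0  [called from scan_readings, line 31]
Origin of each log line:
  1: emitted by main (line 51)
  2: emitted by scan_readings (line 29)
  3: emitted by settle_round (line 2)
  4: emitted by settle_round (line 7)
  5: emitted by rate_window (line 11)
  6: emitted by rate_window (line 16)
  7: emitted by scan_readings (line 32)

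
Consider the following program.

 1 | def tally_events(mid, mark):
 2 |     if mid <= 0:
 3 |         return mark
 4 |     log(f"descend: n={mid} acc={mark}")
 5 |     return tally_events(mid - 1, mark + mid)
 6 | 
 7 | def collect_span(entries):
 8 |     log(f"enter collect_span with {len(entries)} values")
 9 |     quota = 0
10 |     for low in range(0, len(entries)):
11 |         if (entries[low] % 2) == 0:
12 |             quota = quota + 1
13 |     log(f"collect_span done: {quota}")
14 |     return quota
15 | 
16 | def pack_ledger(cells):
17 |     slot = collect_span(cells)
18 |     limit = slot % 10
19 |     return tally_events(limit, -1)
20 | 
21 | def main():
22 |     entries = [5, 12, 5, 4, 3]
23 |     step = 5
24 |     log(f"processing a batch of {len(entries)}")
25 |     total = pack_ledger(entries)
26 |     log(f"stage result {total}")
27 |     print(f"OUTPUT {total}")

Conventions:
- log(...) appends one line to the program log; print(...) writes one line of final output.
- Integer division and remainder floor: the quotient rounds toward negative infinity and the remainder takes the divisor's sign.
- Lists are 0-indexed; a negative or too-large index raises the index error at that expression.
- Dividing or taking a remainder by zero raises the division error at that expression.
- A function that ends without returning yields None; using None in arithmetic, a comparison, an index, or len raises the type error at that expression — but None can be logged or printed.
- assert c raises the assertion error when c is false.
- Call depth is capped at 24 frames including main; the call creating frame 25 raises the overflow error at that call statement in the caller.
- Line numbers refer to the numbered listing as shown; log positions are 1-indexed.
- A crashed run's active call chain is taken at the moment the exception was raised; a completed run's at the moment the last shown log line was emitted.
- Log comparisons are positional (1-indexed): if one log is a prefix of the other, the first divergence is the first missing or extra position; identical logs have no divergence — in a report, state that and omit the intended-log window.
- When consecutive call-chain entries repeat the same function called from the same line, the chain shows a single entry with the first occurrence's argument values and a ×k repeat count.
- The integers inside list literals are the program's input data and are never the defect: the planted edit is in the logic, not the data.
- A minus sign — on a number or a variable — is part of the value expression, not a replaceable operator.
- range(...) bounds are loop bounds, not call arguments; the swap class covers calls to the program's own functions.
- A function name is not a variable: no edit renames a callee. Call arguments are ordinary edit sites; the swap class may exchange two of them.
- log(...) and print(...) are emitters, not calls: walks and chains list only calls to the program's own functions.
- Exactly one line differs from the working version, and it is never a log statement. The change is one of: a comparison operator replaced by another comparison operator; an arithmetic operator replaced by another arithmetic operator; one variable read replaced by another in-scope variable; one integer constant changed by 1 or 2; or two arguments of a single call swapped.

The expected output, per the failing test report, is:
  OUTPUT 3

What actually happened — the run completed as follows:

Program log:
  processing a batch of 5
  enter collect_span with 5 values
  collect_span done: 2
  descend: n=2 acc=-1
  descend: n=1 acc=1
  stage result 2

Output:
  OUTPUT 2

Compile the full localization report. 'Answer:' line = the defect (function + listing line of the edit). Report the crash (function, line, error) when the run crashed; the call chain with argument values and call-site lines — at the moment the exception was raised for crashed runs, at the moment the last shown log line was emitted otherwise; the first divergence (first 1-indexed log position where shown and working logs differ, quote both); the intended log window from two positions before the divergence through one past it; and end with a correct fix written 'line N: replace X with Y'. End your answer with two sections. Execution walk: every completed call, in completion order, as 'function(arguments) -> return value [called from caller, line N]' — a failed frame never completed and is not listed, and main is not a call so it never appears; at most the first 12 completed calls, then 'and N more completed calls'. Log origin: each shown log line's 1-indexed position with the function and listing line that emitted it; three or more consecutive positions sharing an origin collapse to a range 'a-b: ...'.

Answer: the defect is in pack_ledger at line 19.
The tell: Log line 4 is where behavior first shows: 'descend: n=2 acc=-1' appears instead of 'descend: n=2 acc=0'.
Call chain: main.
First divergence: position 4 — the shown line 'descend: n=2 acc=-1' should read 'descend: n=2 acc=0'.
Intended log window:
  2: enter collect_span with 5 values
  3: collect_span done: 2
  4: descend: n=2 acc=0
  5: descend: n=1 acc=2
Execution walk:
  collect_span([5, 12, 5, 4, 3]) -> 2  [called from pack_ledger, line 17]
  tally_events(0, 2) -> 2  [called from tally_events, line 5]
  tally_events(1, 1) -> 2  [called from tally_events, line 5]
  tally_events(2, -1) -> 2  [called from pack_ledger, line 19]
  pack_ledger([5, 12, 5, 4, 3]) -> 2  [called from main, line 25]
Log line origins:
  1 — main, line 24
  2 — collect_span, line 8
  3 — collect_span, line 13
  4 — tally_events, line 4
  5 — tally_events, line 4
  6 — main, line 26
A correct fix: line 19: replace `-1` with `0`.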